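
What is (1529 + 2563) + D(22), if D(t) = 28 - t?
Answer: 4098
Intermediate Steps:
(1529 + 2563) + D(22) = (1529 + 2563) + (28 - 1*22) = 4092 + (28 - 22) = 4092 + 6 = 4098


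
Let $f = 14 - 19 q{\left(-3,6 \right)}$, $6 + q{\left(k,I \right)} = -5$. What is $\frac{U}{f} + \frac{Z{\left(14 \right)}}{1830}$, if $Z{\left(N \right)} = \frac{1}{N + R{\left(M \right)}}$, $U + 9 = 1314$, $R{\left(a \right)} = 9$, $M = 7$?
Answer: $\frac{54927673}{9386070} \approx 5.852$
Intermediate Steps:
$q{\left(k,I \right)} = -11$ ($q{\left(k,I \right)} = -6 - 5 = -11$)
$U = 1305$ ($U = -9 + 1314 = 1305$)
$Z{\left(N \right)} = \frac{1}{9 + N}$ ($Z{\left(N \right)} = \frac{1}{N + 9} = \frac{1}{9 + N}$)
$f = 223$ ($f = 14 - -209 = 14 + 209 = 223$)
$\frac{U}{f} + \frac{Z{\left(14 \right)}}{1830} = \frac{1305}{223} + \frac{1}{\left(9 + 14\right) 1830} = 1305 \cdot \frac{1}{223} + \frac{1}{23} \cdot \frac{1}{1830} = \frac{1305}{223} + \frac{1}{23} \cdot \frac{1}{1830} = \frac{1305}{223} + \frac{1}{42090} = \frac{54927673}{9386070}$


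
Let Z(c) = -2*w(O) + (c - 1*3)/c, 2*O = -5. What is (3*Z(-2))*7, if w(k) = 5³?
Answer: -10395/2 ≈ -5197.5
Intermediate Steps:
O = -5/2 (O = (½)*(-5) = -5/2 ≈ -2.5000)
w(k) = 125
Z(c) = -250 + (-3 + c)/c (Z(c) = -2*125 + (c - 1*3)/c = -250 + (c - 3)/c = -250 + (-3 + c)/c)
(3*Z(-2))*7 = (3*(-249 - 3/(-2)))*7 = (3*(-249 - 3*(-½)))*7 = (3*(-249 + 3/2))*7 = (3*(-495/2))*7 = -1485/2*7 = -10395/2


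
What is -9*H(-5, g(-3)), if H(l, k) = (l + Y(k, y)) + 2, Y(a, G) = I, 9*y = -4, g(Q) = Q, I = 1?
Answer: 18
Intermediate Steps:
y = -4/9 (y = (1/9)*(-4) = -4/9 ≈ -0.44444)
Y(a, G) = 1
H(l, k) = 3 + l (H(l, k) = (l + 1) + 2 = (1 + l) + 2 = 3 + l)
-9*H(-5, g(-3)) = -9*(3 - 5) = -9*(-2) = 18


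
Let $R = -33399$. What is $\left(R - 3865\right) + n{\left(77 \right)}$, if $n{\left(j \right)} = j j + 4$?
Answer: $-31331$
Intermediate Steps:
$n{\left(j \right)} = 4 + j^{2}$ ($n{\left(j \right)} = j^{2} + 4 = 4 + j^{2}$)
$\left(R - 3865\right) + n{\left(77 \right)} = \left(-33399 - 3865\right) + \left(4 + 77^{2}\right) = -37264 + \left(4 + 5929\right) = -37264 + 5933 = -31331$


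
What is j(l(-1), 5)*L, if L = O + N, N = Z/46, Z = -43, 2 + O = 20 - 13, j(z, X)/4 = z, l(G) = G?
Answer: -374/23 ≈ -16.261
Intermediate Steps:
j(z, X) = 4*z
O = 5 (O = -2 + (20 - 13) = -2 + 7 = 5)
N = -43/46 ≈ -0.93478
L = 187/46 (L = 5 - 43/46 = 187/46 ≈ 4.0652)
j(l(-1), 5)*L = (4*(-1))*(187/46) = -4*187/46 = -374/23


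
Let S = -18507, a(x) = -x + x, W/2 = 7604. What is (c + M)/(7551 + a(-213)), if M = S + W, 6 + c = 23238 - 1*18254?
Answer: 1679/7551 ≈ 0.22235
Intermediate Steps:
W = 15208 (W = 2*7604 = 15208)
a(x) = 0
c = 4978 (c = -6 + (23238 - 1*18254) = -6 + (23238 - 18254) = -6 + 4984 = 4978)
M = -3299 (M = -18507 + 15208 = -3299)
(c + M)/(7551 + a(-213)) = (4978 - 3299)/(7551 + 0) = 1679/7551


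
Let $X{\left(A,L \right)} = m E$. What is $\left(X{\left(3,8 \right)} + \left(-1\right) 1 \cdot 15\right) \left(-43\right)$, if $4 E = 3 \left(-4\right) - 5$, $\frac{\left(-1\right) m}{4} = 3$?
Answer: $-1548$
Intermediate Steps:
$m = -12$ ($m = \left(-4\right) 3 = -12$)
$E = - \frac{17}{4}$ ($E = \frac{3 \left(-4\right) - 5}{4} = \frac{-12 - 5}{4} = \frac{1}{4} \left(-17\right) = - \frac{17}{4} \approx -4.25$)
$X{\left(A,L \right)} = 51$ ($X{\left(A,L \right)} = \left(-12\right) \left(- \frac{17}{4}\right) = 51$)
$\left(X{\left(3,8 \right)} + \left(-1\right) 1 \cdot 15\right) \left(-43\right) = \left(51 + \left(-1\right) 1 \cdot 15\right) \left(-43\right) = \left(51 - 15\right) \left(-43\right) = 36 \left(-43\right) = -1548$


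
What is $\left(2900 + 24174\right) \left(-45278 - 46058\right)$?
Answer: $-2472830864$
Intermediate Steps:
$\left(2900 + 24174\right) \left(-45278 - 46058\right) = 27074 \left(-91336\right) = -2472830864$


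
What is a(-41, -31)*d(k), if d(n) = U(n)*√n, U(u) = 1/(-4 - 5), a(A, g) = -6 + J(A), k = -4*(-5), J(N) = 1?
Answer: 10*√5/9 ≈ 2.4845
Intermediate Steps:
k = 20
a(A, g) = -5 (a(A, g) = -6 + 1 = -5)
U(u) = -⅑ (U(u) = 1/(-9) = -⅑)
d(n) = -√n/9
a(-41, -31)*d(k) = -(-5)*√20/9 = -(-5)*2*√5/9 = -(-10)*√5/9 = 10*√5/9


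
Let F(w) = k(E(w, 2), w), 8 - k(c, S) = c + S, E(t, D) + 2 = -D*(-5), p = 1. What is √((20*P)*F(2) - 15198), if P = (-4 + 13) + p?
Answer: I*√15598 ≈ 124.89*I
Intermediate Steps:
E(t, D) = -2 + 5*D (E(t, D) = -2 - D*(-5) = -2 + 5*D)
k(c, S) = 8 - S - c (k(c, S) = 8 - (c + S) = 8 - (S + c) = 8 + (-S - c) = 8 - S - c)
F(w) = -w (F(w) = 8 - w - (-2 + 5*2) = 8 - w - (-2 + 10) = 8 - w - 1*8 = 8 - w - 8 = -w)
P = 10 (P = (-4 + 13) + 1 = 9 + 1 = 10)
√((20*P)*F(2) - 15198) = √((20*10)*(-1*2) - 15198) = √(200*(-2) - 15198) = √(-400 - 15198) = √(-15598) = I*√15598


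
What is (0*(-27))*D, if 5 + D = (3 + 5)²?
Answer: 0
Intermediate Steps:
D = 59 (D = -5 + (3 + 5)² = -5 + 8² = -5 + 64 = 59)
(0*(-27))*D = (0*(-27))*59 = 0*59 = 0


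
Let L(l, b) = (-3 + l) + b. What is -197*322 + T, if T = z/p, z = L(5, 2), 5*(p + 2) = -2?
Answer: -190307/3 ≈ -63436.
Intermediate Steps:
p = -12/5 (p = -2 + (⅕)*(-2) = -2 - ⅖ = -12/5 ≈ -2.4000)
L(l, b) = -3 + b + l
z = 4 (z = -3 + 2 + 5 = 4)
T = -5/3 (T = 4/(-12/5) = 4*(-5/12) = -5/3 ≈ -1.6667)
-197*322 + T = -197*322 - 5/3 = -63434 - 5/3 = -190307/3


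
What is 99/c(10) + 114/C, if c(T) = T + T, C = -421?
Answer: 39399/8420 ≈ 4.6792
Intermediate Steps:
c(T) = 2*T
99/c(10) + 114/C = 99/((2*10)) + 114/(-421) = 99/20 + 114*(-1/421) = 99*(1/20) - 114/421 = 99/20 - 114/421 = 39399/8420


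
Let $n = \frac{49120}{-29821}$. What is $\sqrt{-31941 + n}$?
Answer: $\frac{i \sqrt{28406341889101}}{29821} \approx 178.73 i$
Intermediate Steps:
$n = - \frac{49120}{29821}$ ($n = 49120 \left(- \frac{1}{29821}\right) = - \frac{49120}{29821} \approx -1.6472$)
$\sqrt{-31941 + n} = \sqrt{-31941 - \frac{49120}{29821}} = \sqrt{- \frac{952561681}{29821}} = \frac{i \sqrt{28406341889101}}{29821}$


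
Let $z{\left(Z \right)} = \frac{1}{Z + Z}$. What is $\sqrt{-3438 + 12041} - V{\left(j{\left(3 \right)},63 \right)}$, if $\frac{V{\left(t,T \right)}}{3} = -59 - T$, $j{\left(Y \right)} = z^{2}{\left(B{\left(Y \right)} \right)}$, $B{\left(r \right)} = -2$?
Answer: $366 + \sqrt{8603} \approx 458.75$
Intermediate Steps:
$z{\left(Z \right)} = \frac{1}{2 Z}$
$j{\left(Y \right)} = \frac{1}{16}$ ($j{\left(Y \right)} = \left(\frac{1}{2 \left(-2\right)}\right)^{2} = \left(\frac{1}{2} \left(- \frac{1}{2}\right)\right)^{2} = \left(- \frac{1}{4}\right)^{2} = \frac{1}{16}$)
$V{\left(t,T \right)} = -177 - 3 T$ ($V{\left(t,T \right)} = 3 \left(-59 - T\right) = -177 - 3 T$)
$\sqrt{-3438 + 12041} - V{\left(j{\left(3 \right)},63 \right)} = \sqrt{-3438 + 12041} - \left(-177 - 189\right) = \sqrt{8603} - \left(-177 - 189\right) = \sqrt{8603} - -366 = \sqrt{8603} + 366 = 366 + \sqrt{8603}$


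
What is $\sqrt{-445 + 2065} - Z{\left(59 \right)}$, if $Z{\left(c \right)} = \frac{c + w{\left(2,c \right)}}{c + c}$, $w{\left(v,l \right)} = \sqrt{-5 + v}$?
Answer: $- \frac{1}{2} + 18 \sqrt{5} - \frac{i \sqrt{3}}{118} \approx 39.749 - 0.014678 i$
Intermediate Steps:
$Z{\left(c \right)} = \frac{c + i \sqrt{3}}{2 c}$ ($Z{\left(c \right)} = \frac{c + \sqrt{-5 + 2}}{c + c} = \frac{c + \sqrt{-3}}{2 c} = \left(c + i \sqrt{3}\right) \frac{1}{2 c} = \frac{c + i \sqrt{3}}{2 c}$)
$\sqrt{-445 + 2065} - Z{\left(59 \right)} = \sqrt{-445 + 2065} - \frac{59 + i \sqrt{3}}{2 \cdot 59} = \sqrt{1620} - \frac{1}{2} \cdot \frac{1}{59} \left(59 + i \sqrt{3}\right) = 18 \sqrt{5} - \left(\frac{1}{2} + \frac{i \sqrt{3}}{118}\right) = - \frac{1}{2} + 18 \sqrt{5} - \frac{i \sqrt{3}}{118}$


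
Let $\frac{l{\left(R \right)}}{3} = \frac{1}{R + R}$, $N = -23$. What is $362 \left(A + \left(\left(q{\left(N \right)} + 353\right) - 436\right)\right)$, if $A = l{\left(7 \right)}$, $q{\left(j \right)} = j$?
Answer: $- \frac{268061}{7} \approx -38294.0$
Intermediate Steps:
$l{\left(R \right)} = \frac{3}{2 R}$ ($l{\left(R \right)} = \frac{3}{R + R} = \frac{3}{2 R}$)
$A = \frac{3}{14}$ ($A = \frac{3}{2 \cdot 7} = \frac{3}{2} \cdot \frac{1}{7} = \frac{3}{14} \approx 0.21429$)
$362 \left(A + \left(\left(q{\left(N \right)} + 353\right) - 436\right)\right) = 362 \left(\frac{3}{14} + \left(\left(-23 + 353\right) - 436\right)\right) = 362 \left(\frac{3}{14} + \left(330 - 436\right)\right) = 362 \left(\frac{3}{14} - 106\right) = 362 \left(- \frac{1481}{14}\right) = - \frac{268061}{7}$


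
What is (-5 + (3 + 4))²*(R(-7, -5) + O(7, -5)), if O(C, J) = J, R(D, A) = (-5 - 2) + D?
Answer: -76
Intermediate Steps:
R(D, A) = -7 + D
(-5 + (3 + 4))²*(R(-7, -5) + O(7, -5)) = (-5 + (3 + 4))²*((-7 - 7) - 5) = (-5 + 7)²*(-14 - 5) = 2²*(-19) = 4*(-19) = -76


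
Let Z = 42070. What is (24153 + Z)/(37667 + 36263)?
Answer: 66223/73930 ≈ 0.89575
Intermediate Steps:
(24153 + Z)/(37667 + 36263) = (24153 + 42070)/(37667 + 36263) = 66223/73930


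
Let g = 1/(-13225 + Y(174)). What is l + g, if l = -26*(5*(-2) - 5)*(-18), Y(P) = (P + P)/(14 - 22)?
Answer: -186289742/26537 ≈ -7020.0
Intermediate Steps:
Y(P) = -P/4 (Y(P) = (2*P)/(-8) = (2*P)*(-1/8) = -P/4)
g = -2/26537 (g = 1/(-13225 - 1/4*174) = 1/(-13225 - 87/2) = 1/(-26537/2) = -2/26537 ≈ -7.5366e-5)
l = -7020 (l = -26*(-10 - 5)*(-18) = -26*(-15)*(-18) = 390*(-18) = -7020)
l + g = -7020 - 2/26537 = -186289742/26537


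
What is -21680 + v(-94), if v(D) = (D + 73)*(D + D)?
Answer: -17732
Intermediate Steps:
v(D) = 2*D*(73 + D) (v(D) = (73 + D)*(2*D) = 2*D*(73 + D))
-21680 + v(-94) = -21680 + 2*(-94)*(73 - 94) = -21680 + 2*(-94)*(-21) = -21680 + 3948 = -17732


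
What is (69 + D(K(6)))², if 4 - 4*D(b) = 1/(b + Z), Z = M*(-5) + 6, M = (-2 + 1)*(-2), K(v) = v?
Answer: 312481/64 ≈ 4882.5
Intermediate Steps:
M = 2 (M = -1*(-2) = 2)
Z = -4 (Z = 2*(-5) + 6 = -10 + 6 = -4)
D(b) = 1 - 1/(4*(-4 + b)) (D(b) = 1 - 1/(4*(b - 4)) = 1 - 1/(4*(-4 + b)))
(69 + D(K(6)))² = (69 + (-17/4 + 6)/(-4 + 6))² = (69 + (7/4)/2)² = (69 + (½)*(7/4))² = (69 + 7/8)² = (559/8)² = 312481/64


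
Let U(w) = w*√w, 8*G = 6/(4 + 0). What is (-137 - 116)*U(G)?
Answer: -759*√3/64 ≈ -20.541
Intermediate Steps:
G = 3/16 (G = (6/(4 + 0))/8 = (6/4)/8 = (6*(¼))/8 = (⅛)*(3/2) = 3/16 ≈ 0.18750)
U(w) = w^(3/2)
(-137 - 116)*U(G) = (-137 - 116)*(3/16)^(3/2) = -759*√3/64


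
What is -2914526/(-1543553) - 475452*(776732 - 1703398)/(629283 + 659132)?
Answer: 680070367014668986/1988736838495 ≈ 3.4196e+5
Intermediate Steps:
-2914526/(-1543553) - 475452*(776732 - 1703398)/(629283 + 659132) = -2914526*(-1/1543553) - 475452/(1288415/(-926666)) = 2914526/1543553 - 475452/(1288415*(-1/926666)) = 2914526/1543553 - 475452/(-1288415/926666) = 2914526/1543553 - 475452*(-926666/1288415) = 2914526/1543553 + 440585203032/1288415 = 680070367014668986/1988736838495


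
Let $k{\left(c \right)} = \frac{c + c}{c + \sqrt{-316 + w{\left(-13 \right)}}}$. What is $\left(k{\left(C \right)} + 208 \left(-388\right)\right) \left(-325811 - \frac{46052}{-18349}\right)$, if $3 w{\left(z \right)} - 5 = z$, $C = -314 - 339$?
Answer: $\frac{617633949122508985086}{23490077867} - \frac{15615215086044 i \sqrt{717}}{23490077867} \approx 2.6293 \cdot 10^{10} - 17800.0 i$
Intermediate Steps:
$C = -653$
$w{\left(z \right)} = \frac{5}{3} + \frac{z}{3}$
$k{\left(c \right)} = \frac{2 c}{c + \frac{2 i \sqrt{717}}{3}}$ ($k{\left(c \right)} = \frac{c + c}{c + \sqrt{-316 + \left(\frac{5}{3} + \frac{1}{3} \left(-13\right)\right)}} = \frac{2 c}{c + \sqrt{-316 + \left(\frac{5}{3} - \frac{13}{3}\right)}} = \frac{2 c}{c + \sqrt{-316 - \frac{8}{3}}} = \frac{2 c}{c + \sqrt{- \frac{956}{3}}} = \frac{2 c}{c + \frac{2 i \sqrt{717}}{3}}$)
$\left(k{\left(C \right)} + 208 \left(-388\right)\right) \left(-325811 - \frac{46052}{-18349}\right) = \left(6 \left(-653\right) \frac{1}{3 \left(-653\right) + 2 i \sqrt{717}} + 208 \left(-388\right)\right) \left(-325811 - \frac{46052}{-18349}\right) = \left(6 \left(-653\right) \frac{1}{-1959 + 2 i \sqrt{717}} - 80704\right) \left(-325811 - - \frac{46052}{18349}\right) = \left(- \frac{3918}{-1959 + 2 i \sqrt{717}} - 80704\right) \left(-325811 + \frac{46052}{18349}\right) = \left(-80704 - \frac{3918}{-1959 + 2 i \sqrt{717}}\right) \left(- \frac{5978259987}{18349}\right) = \frac{482469493990848}{18349} + \frac{23422822629066}{18349 \left(-1959 + 2 i \sqrt{717}\right)}$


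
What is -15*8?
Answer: -120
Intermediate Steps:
-15*8 = -3*40 = -120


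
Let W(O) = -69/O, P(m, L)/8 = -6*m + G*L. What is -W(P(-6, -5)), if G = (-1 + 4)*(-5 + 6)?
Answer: 23/56 ≈ 0.41071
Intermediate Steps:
G = 3 (G = 3*1 = 3)
P(m, L) = -48*m + 24*L (P(m, L) = 8*(-6*m + 3*L) = -48*m + 24*L)
-W(P(-6, -5)) = -(-69)/(-48*(-6) + 24*(-5)) = -(-69)/(288 - 120) = -(-69)/168 = -1*(-23/56) = 23/56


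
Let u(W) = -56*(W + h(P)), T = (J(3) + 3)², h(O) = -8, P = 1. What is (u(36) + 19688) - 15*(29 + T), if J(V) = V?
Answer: 17145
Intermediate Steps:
T = 36 (T = (3 + 3)² = 6² = 36)
u(W) = 448 - 56*W (u(W) = -56*(W - 8) = -56*(-8 + W) = 448 - 56*W)
(u(36) + 19688) - 15*(29 + T) = ((448 - 56*36) + 19688) - 15*(29 + 36) = ((448 - 2016) + 19688) - 15*65 = (-1568 + 19688) - 975 = 18120 - 975 = 17145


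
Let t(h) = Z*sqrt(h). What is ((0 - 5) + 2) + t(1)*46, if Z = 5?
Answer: 227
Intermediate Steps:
t(h) = 5*sqrt(h)
((0 - 5) + 2) + t(1)*46 = ((0 - 5) + 2) + (5*sqrt(1))*46 = (-5 + 2) + (5*1)*46 = -3 + 5*46 = -3 + 230 = 227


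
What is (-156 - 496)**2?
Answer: 425104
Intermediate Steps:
(-156 - 496)**2 = (-652)**2 = 425104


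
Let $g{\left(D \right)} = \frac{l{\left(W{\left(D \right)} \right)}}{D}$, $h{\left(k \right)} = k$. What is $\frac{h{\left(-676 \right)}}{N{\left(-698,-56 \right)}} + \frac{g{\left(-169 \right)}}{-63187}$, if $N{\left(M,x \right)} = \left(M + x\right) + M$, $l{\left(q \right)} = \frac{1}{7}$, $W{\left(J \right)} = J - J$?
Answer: $\frac{12632787712}{27134330223} \approx 0.46556$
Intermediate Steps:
$W{\left(J \right)} = 0$
$l{\left(q \right)} = \frac{1}{7}$
$N{\left(M,x \right)} = x + 2 M$
$g{\left(D \right)} = \frac{1}{7 D}$
$\frac{h{\left(-676 \right)}}{N{\left(-698,-56 \right)}} + \frac{g{\left(-169 \right)}}{-63187} = - \frac{676}{-56 + 2 \left(-698\right)} + \frac{\frac{1}{7} \frac{1}{-169}}{-63187} = - \frac{676}{-56 - 1396} + \frac{1}{7} \left(- \frac{1}{169}\right) \left(- \frac{1}{63187}\right) = - \frac{676}{-1452} - - \frac{1}{74750221} = \left(-676\right) \left(- \frac{1}{1452}\right) + \frac{1}{74750221} = \frac{169}{363} + \frac{1}{74750221} = \frac{12632787712}{27134330223}$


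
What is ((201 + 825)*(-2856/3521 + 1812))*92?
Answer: 85993754976/503 ≈ 1.7096e+8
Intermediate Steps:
((201 + 825)*(-2856/3521 + 1812))*92 = (1026*(-2856*1/3521 + 1812))*92 = (1026*(-408/503 + 1812))*92 = (1026*(911028/503))*92 = (934714728/503)*92 = 85993754976/503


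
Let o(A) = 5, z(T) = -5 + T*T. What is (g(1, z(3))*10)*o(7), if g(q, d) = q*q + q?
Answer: 100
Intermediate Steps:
z(T) = -5 + T²
g(q, d) = q + q² (g(q, d) = q² + q = q + q²)
(g(1, z(3))*10)*o(7) = ((1*(1 + 1))*10)*5 = ((1*2)*10)*5 = (2*10)*5 = 20*5 = 100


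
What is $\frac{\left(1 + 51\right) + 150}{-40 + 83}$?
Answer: $\frac{202}{43} \approx 4.6977$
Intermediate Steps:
$\frac{\left(1 + 51\right) + 150}{-40 + 83} = \frac{52 + 150}{43} = \frac{1}{43} \cdot 202 = \frac{202}{43}$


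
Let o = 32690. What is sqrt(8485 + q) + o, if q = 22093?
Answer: 32690 + sqrt(30578) ≈ 32865.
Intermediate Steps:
sqrt(8485 + q) + o = sqrt(8485 + 22093) + 32690 = sqrt(30578) + 32690 = 32690 + sqrt(30578)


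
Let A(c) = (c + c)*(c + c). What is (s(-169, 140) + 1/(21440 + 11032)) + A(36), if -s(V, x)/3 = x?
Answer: 154696609/32472 ≈ 4764.0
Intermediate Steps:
s(V, x) = -3*x
A(c) = 4*c**2 (A(c) = (2*c)*(2*c) = 4*c**2)
(s(-169, 140) + 1/(21440 + 11032)) + A(36) = (-3*140 + 1/(21440 + 11032)) + 4*36**2 = (-420 + 1/32472) + 4*1296 = (-420 + 1/32472) + 5184 = -13638239/32472 + 5184 = 154696609/32472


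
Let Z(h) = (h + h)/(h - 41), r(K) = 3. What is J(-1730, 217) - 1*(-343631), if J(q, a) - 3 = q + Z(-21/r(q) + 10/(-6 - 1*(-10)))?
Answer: 31113282/91 ≈ 3.4190e+5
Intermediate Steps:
Z(h) = 2*h/(-41 + h) (Z(h) = (2*h)/(-41 + h) = 2*h/(-41 + h))
J(q, a) = 291/91 + q (J(q, a) = 3 + (q + 2*(-21/3 + 10/(-6 - 1*(-10)))/(-41 + (-21/3 + 10/(-6 - 1*(-10))))) = 3 + (q + 2*(-21*⅓ + 10/(-6 + 10))/(-41 + (-21*⅓ + 10/(-6 + 10)))) = 3 + (q + 2*(-7 + 10/4)/(-41 + (-7 + 10/4))) = 3 + (q + 2*(-7 + 10*(¼))/(-41 + (-7 + 10*(¼)))) = 3 + (q + 2*(-7 + 5/2)/(-41 + (-7 + 5/2))) = 3 + (q + 2*(-9/2)/(-41 - 9/2)) = 3 + (q + 2*(-9/2)/(-91/2)) = 3 + (q + 2*(-9/2)*(-2/91)) = 3 + (q + 18/91) = 3 + (18/91 + q) = 291/91 + q)
J(-1730, 217) - 1*(-343631) = (291/91 - 1730) - 1*(-343631) = -157139/91 + 343631 = 31113282/91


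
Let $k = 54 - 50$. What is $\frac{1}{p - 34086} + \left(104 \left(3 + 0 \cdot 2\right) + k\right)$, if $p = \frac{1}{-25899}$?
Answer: $\frac{278962661641}{882793315} \approx 316.0$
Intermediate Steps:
$k = 4$
$p = - \frac{1}{25899} \approx -3.8612 \cdot 10^{-5}$
$\frac{1}{p - 34086} + \left(104 \left(3 + 0 \cdot 2\right) + k\right) = \frac{1}{- \frac{1}{25899} - 34086} + \left(104 \left(3 + 0 \cdot 2\right) + 4\right) = \frac{1}{- \frac{882793315}{25899}} + \left(104 \left(3 + 0\right) + 4\right) = - \frac{25899}{882793315} + \left(104 \cdot 3 + 4\right) = - \frac{25899}{882793315} + \left(312 + 4\right) = - \frac{25899}{882793315} + 316 = \frac{278962661641}{882793315}$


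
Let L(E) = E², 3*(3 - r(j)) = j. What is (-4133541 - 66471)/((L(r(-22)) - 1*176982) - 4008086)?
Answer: 37800108/37664651 ≈ 1.0036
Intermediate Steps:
r(j) = 3 - j/3
(-4133541 - 66471)/((L(r(-22)) - 1*176982) - 4008086) = (-4133541 - 66471)/(((3 - ⅓*(-22))² - 1*176982) - 4008086) = -4200012/(((3 + 22/3)² - 176982) - 4008086) = -4200012/(((31/3)² - 176982) - 4008086) = -4200012/((961/9 - 176982) - 4008086) = -4200012/(-1591877/9 - 4008086) = -4200012/(-37664651/9) = -4200012*(-9/37664651) = 37800108/37664651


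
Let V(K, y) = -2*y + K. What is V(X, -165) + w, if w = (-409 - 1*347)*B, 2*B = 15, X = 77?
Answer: -5263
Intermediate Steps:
B = 15/2 (B = (½)*15 = 15/2 ≈ 7.5000)
w = -5670 (w = (-409 - 1*347)*(15/2) = (-409 - 347)*(15/2) = -756*15/2 = -5670)
V(K, y) = K - 2*y
V(X, -165) + w = (77 - 2*(-165)) - 5670 = (77 + 330) - 5670 = 407 - 5670 = -5263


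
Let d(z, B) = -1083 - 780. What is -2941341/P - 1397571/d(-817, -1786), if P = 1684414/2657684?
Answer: -2426834252846363/523010547 ≈ -4.6401e+6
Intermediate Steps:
d(z, B) = -1863
P = 842207/1328842 (P = 1684414*(1/2657684) = 842207/1328842 ≈ 0.63379)
-2941341/P - 1397571/d(-817, -1786) = -2941341/842207/1328842 - 1397571/(-1863) = -2941341*1328842/842207 - 1397571*(-1/1863) = -3908577457122/842207 + 465857/621 = -2426834252846363/523010547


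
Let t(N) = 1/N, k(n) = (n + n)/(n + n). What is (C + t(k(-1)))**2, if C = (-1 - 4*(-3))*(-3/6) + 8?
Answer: 49/4 ≈ 12.250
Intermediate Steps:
k(n) = 1 (k(n) = (2*n)/((2*n)) = (2*n)*(1/(2*n)) = 1)
C = 5/2 (C = (-1 + 12)*(-3*1/6) + 8 = 11*(-1/2) + 8 = -11/2 + 8 = 5/2 ≈ 2.5000)
(C + t(k(-1)))**2 = (5/2 + 1/1)**2 = (5/2 + 1)**2 = (7/2)**2 = 49/4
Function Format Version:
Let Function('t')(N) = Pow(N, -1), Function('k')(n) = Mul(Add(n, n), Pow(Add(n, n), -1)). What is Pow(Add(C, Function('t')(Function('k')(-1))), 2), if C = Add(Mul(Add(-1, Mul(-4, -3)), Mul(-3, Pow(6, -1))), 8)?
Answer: Rational(49, 4) ≈ 12.250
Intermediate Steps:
Function('k')(n) = 1 (Function('k')(n) = Mul(Mul(2, n), Pow(Mul(2, n), -1)) = Mul(Mul(2, n), Mul(Rational(1, 2), Pow(n, -1))) = 1)
C = Rational(5, 2) (C = Add(Mul(Add(-1, 12), Mul(-3, Rational(1, 6))), 8) = Add(Mul(11, Rational(-1, 2)), 8) = Add(Rational(-11, 2), 8) = Rational(5, 2) ≈ 2.5000)
Pow(Add(C, Function('t')(Function('k')(-1))), 2) = Pow(Add(Rational(5, 2), Pow(1, -1)), 2) = Pow(Add(Rational(5, 2), 1), 2) = Pow(Rational(7, 2), 2) = Rational(49, 4)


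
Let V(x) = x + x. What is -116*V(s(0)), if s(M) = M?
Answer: 0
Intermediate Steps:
V(x) = 2*x
-116*V(s(0)) = -232*0 = -116*0 = 0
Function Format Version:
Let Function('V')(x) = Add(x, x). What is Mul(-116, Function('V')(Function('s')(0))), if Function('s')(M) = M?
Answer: 0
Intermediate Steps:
Function('V')(x) = Mul(2, x)
Mul(-116, Function('V')(Function('s')(0))) = Mul(-116, Mul(2, 0)) = Mul(-116, 0) = 0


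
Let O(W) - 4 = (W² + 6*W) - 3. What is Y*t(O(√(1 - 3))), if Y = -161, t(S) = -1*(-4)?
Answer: -644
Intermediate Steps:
O(W) = 1 + W² + 6*W (O(W) = 4 + ((W² + 6*W) - 3) = 4 + (-3 + W² + 6*W) = 1 + W² + 6*W)
t(S) = 4
Y*t(O(√(1 - 3))) = -161*4 = -644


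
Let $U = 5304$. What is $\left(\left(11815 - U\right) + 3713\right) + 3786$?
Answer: $14010$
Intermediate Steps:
$\left(\left(11815 - U\right) + 3713\right) + 3786 = \left(\left(11815 - 5304\right) + 3713\right) + 3786 = \left(6511 + 3713\right) + 3786 = 10224 + 3786 = 14010$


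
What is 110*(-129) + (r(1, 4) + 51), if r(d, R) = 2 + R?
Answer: -14133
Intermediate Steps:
110*(-129) + (r(1, 4) + 51) = 110*(-129) + ((2 + 4) + 51) = -14190 + (6 + 51) = -14190 + 57 = -14133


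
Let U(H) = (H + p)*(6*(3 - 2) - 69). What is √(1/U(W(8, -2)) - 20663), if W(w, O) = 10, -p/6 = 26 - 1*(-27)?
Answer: I*√4410393361/462 ≈ 143.75*I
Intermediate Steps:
p = -318 (p = -6*(26 - 1*(-27)) = -6*(26 + 27) = -6*53 = -318)
U(H) = 20034 - 63*H (U(H) = (H - 318)*(6*(3 - 2) - 69) = (-318 + H)*(6*1 - 69) = (-318 + H)*(6 - 69) = (-318 + H)*(-63) = 20034 - 63*H)
√(1/U(W(8, -2)) - 20663) = √(1/(20034 - 63*10) - 20663) = √(1/(20034 - 630) - 20663) = √(1/19404 - 20663) = √(-400944851/19404) = I*√4410393361/462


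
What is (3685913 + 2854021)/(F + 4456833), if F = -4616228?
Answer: -6539934/159395 ≈ -41.030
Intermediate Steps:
(3685913 + 2854021)/(F + 4456833) = (3685913 + 2854021)/(-4616228 + 4456833) = 6539934/(-159395) = 6539934*(-1/159395) = -6539934/159395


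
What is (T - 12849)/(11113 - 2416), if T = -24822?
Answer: -12557/2899 ≈ -4.3315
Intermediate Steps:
(T - 12849)/(11113 - 2416) = (-24822 - 12849)/(11113 - 2416) = -37671/8697 = -37671*1/8697 = -12557/2899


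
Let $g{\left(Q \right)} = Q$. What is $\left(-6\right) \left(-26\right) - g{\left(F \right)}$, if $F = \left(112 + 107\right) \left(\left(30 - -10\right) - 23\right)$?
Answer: $-3567$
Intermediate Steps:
$F = 3723$ ($F = 219 \left(\left(30 + 10\right) - 23\right) = 219 \left(40 - 23\right) = 219 \cdot 17 = 3723$)
$\left(-6\right) \left(-26\right) - g{\left(F \right)} = \left(-6\right) \left(-26\right) - 3723 = 156 - 3723 = -3567$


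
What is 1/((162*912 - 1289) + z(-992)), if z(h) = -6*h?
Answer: 1/152407 ≈ 6.5614e-6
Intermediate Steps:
1/((162*912 - 1289) + z(-992)) = 1/((162*912 - 1289) - 6*(-992)) = 1/((147744 - 1289) + 5952) = 1/(146455 + 5952) = 1/152407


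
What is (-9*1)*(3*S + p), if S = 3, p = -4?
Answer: -45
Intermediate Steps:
(-9*1)*(3*S + p) = (-9*1)*(3*3 - 4) = -9*(9 - 4) = -9*5 = -45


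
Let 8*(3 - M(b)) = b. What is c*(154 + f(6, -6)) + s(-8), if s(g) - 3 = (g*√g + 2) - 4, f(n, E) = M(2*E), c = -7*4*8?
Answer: -35503 - 16*I*√2 ≈ -35503.0 - 22.627*I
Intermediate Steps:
M(b) = 3 - b/8
c = -224 (c = -28*8 = -224)
f(n, E) = 3 - E/4
s(g) = 1 + g^(3/2) (s(g) = 3 + ((g*√g + 2) - 4) = 3 + ((g^(3/2) + 2) - 4) = 3 + ((2 + g^(3/2)) - 4) = 3 + (-2 + g^(3/2)) = 1 + g^(3/2))
c*(154 + f(6, -6)) + s(-8) = -224*(154 + (3 - ¼*(-6))) + (1 + (-8)^(3/2)) = -224*(154 + (3 + 3/2)) + (1 - 16*I*√2) = -224*(154 + 9/2) + (1 - 16*I*√2) = -224*317/2 + (1 - 16*I*√2) = -35504 + (1 - 16*I*√2) = -35503 - 16*I*√2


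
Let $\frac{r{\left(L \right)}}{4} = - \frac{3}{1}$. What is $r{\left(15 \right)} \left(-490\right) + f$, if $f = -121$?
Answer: $5759$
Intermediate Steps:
$r{\left(L \right)} = -12$ ($r{\left(L \right)} = 4 \left(- \frac{3}{1}\right) = 4 \left(\left(-3\right) 1\right) = 4 \left(-3\right) = -12$)
$r{\left(15 \right)} \left(-490\right) + f = \left(-12\right) \left(-490\right) - 121 = 5880 - 121 = 5759$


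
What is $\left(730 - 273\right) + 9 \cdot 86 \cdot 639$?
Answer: $495043$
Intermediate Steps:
$\left(730 - 273\right) + 9 \cdot 86 \cdot 639 = 457 + 774 \cdot 639 = 457 + 494586 = 495043$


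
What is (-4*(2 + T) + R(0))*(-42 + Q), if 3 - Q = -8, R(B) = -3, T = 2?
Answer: 589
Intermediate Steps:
Q = 11 (Q = 3 - 1*(-8) = 3 + 8 = 11)
(-4*(2 + T) + R(0))*(-42 + Q) = (-4*(2 + 2) - 3)*(-42 + 11) = (-4*4 - 3)*(-31) = (-16 - 3)*(-31) = -19*(-31) = 589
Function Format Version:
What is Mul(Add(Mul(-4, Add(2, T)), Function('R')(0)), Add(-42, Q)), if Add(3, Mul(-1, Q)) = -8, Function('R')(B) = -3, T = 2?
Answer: 589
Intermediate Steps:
Q = 11 (Q = Add(3, Mul(-1, -8)) = Add(3, 8) = 11)
Mul(Add(Mul(-4, Add(2, T)), Function('R')(0)), Add(-42, Q)) = Mul(Add(Mul(-4, Add(2, 2)), -3), Add(-42, 11)) = Mul(Add(Mul(-4, 4), -3), -31) = Mul(Add(-16, -3), -31) = Mul(-19, -31) = 589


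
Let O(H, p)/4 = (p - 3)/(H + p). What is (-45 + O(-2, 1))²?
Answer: 1369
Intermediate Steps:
O(H, p) = 4*(-3 + p)/(H + p) (O(H, p) = 4*((p - 3)/(H + p)) = 4*((-3 + p)/(H + p)) = 4*(-3 + p)/(H + p))
(-45 + O(-2, 1))² = (-45 + 4*(-3 + 1)/(-2 + 1))² = (-45 + 4*(-2)/(-1))² = (-45 + 4*(-1)*(-2))² = (-45 + 8)² = (-37)² = 1369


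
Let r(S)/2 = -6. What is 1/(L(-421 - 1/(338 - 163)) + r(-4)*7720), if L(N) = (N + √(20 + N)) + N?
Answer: -357860825/33453551267588 - 875*I*√30702/66907102535176 ≈ -1.0697e-5 - 2.2915e-9*I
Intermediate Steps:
r(S) = -12 (r(S) = 2*(-6) = -12)
L(N) = √(20 + N) + 2*N
1/(L(-421 - 1/(338 - 163)) + r(-4)*7720) = 1/((√(20 + (-421 - 1/(338 - 163))) + 2*(-421 - 1/(338 - 163))) - 12*7720) = 1/((√(20 + (-421 - 1/175)) + 2*(-421 - 1/175)) - 92640) = 1/((√(20 - 73676/175) + 2*(-73676/175)) - 92640) = 1/((√(-70176/175) - 147352/175) - 92640) = 1/((4*I*√30702/35 - 147352/175) - 92640) = 1/((-147352/175 + 4*I*√30702/35) - 92640) = 1/(-16359352/175 + 4*I*√30702/35)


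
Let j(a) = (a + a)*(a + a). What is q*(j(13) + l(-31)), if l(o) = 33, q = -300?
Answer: -212700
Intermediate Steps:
j(a) = 4*a² (j(a) = (2*a)*(2*a) = 4*a²)
q*(j(13) + l(-31)) = -300*(4*13² + 33) = -300*(4*169 + 33) = -300*(676 + 33) = -300*709 = -212700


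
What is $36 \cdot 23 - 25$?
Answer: $803$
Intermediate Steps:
$36 \cdot 23 - 25 = 828 - 25 = 803$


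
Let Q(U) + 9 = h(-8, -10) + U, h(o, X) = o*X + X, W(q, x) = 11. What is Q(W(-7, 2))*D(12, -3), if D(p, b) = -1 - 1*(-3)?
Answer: 144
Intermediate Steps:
h(o, X) = X + X*o (h(o, X) = X*o + X = X + X*o)
D(p, b) = 2 (D(p, b) = -1 + 3 = 2)
Q(U) = 61 + U (Q(U) = -9 + (-10*(1 - 8) + U) = -9 + (-10*(-7) + U) = -9 + (70 + U) = 61 + U)
Q(W(-7, 2))*D(12, -3) = (61 + 11)*2 = 72*2 = 144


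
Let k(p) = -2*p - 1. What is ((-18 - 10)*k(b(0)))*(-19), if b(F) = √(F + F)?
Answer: -532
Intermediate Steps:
b(F) = √2*√F (b(F) = √(2*F) = √2*√F)
k(p) = -1 - 2*p
((-18 - 10)*k(b(0)))*(-19) = ((-18 - 10)*(-1 - 2*√2*√0))*(-19) = -28*(-1 - 2*√2*0)*(-19) = -28*(-1 - 2*0)*(-19) = -28*(-1 + 0)*(-19) = -28*(-1)*(-19) = 28*(-19) = -532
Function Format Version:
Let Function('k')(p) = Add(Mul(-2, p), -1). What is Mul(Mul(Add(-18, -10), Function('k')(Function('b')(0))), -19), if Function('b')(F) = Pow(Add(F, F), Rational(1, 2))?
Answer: -532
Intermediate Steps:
Function('b')(F) = Mul(Pow(2, Rational(1, 2)), Pow(F, Rational(1, 2))) (Function('b')(F) = Pow(Mul(2, F), Rational(1, 2)) = Mul(Pow(2, Rational(1, 2)), Pow(F, Rational(1, 2))))
Function('k')(p) = Add(-1, Mul(-2, p))
Mul(Mul(Add(-18, -10), Function('k')(Function('b')(0))), -19) = Mul(Mul(Add(-18, -10), Add(-1, Mul(-2, Mul(Pow(2, Rational(1, 2)), Pow(0, Rational(1, 2)))))), -19) = Mul(Mul(-28, Add(-1, Mul(-2, Mul(Pow(2, Rational(1, 2)), 0)))), -19) = Mul(Mul(-28, Add(-1, Mul(-2, 0))), -19) = Mul(Mul(-28, Add(-1, 0)), -19) = Mul(Mul(-28, -1), -19) = Mul(28, -19) = -532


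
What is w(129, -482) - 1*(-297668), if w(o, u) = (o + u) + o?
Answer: 297444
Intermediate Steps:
w(o, u) = u + 2*o
w(129, -482) - 1*(-297668) = (-482 + 2*129) - 1*(-297668) = (-482 + 258) + 297668 = -224 + 297668 = 297444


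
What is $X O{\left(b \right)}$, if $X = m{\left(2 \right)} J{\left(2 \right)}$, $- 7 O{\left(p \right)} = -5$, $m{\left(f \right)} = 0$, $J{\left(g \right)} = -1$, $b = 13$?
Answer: $0$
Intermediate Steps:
$O{\left(p \right)} = \frac{5}{7}$ ($O{\left(p \right)} = \left(- \frac{1}{7}\right) \left(-5\right) = \frac{5}{7}$)
$X = 0$ ($X = 0 \left(-1\right) = 0$)
$X O{\left(b \right)} = 0 \cdot \frac{5}{7} = 0$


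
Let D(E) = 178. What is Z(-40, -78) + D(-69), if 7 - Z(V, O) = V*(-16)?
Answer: -455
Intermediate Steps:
Z(V, O) = 7 + 16*V (Z(V, O) = 7 - V*(-16) = 7 - (-16)*V = 7 + 16*V)
Z(-40, -78) + D(-69) = (7 + 16*(-40)) + 178 = (7 - 640) + 178 = -633 + 178 = -455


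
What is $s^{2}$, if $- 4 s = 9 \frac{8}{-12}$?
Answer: $\frac{9}{4} \approx 2.25$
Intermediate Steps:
$s = \frac{3}{2}$ ($s = - \frac{9 \frac{8}{-12}}{4} = - \frac{9 \cdot 8 \left(- \frac{1}{12}\right)}{4} = - \frac{9 \left(- \frac{2}{3}\right)}{4} = \left(- \frac{1}{4}\right) \left(-6\right) = \frac{3}{2} \approx 1.5$)
$s^{2} = \left(\frac{3}{2}\right)^{2} = \frac{9}{4}$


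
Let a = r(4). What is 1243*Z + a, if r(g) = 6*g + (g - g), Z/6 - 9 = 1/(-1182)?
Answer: 13226519/197 ≈ 67140.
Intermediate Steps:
Z = 10637/197 (Z = 54 + 6/(-1182) = 54 + 6*(-1/1182) = 54 - 1/197 = 10637/197 ≈ 53.995)
r(g) = 6*g (r(g) = 6*g + 0 = 6*g)
a = 24 (a = 6*4 = 24)
1243*Z + a = 1243*(10637/197) + 24 = 13221791/197 + 24 = 13226519/197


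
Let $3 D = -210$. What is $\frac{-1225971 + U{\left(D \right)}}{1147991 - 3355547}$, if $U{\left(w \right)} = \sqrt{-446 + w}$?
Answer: $\frac{136219}{245284} - \frac{i \sqrt{129}}{1103778} \approx 0.55535 - 1.029 \cdot 10^{-5} i$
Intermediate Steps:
$D = -70$ ($D = \frac{1}{3} \left(-210\right) = -70$)
$\frac{-1225971 + U{\left(D \right)}}{1147991 - 3355547} = \frac{-1225971 + \sqrt{-446 - 70}}{1147991 - 3355547} = \frac{-1225971 + \sqrt{-516}}{-2207556} = \left(-1225971 + 2 i \sqrt{129}\right) \left(- \frac{1}{2207556}\right) = \frac{136219}{245284} - \frac{i \sqrt{129}}{1103778}$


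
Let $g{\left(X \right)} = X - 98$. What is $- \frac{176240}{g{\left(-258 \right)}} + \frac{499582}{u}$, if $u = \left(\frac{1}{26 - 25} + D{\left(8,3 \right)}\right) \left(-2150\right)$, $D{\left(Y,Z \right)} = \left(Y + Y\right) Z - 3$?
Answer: $\frac{2156535601}{4401050} \approx 490.0$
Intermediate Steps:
$D{\left(Y,Z \right)} = -3 + 2 Y Z$ ($D{\left(Y,Z \right)} = 2 Y Z - 3 = -3 + 2 Y Z$)
$g{\left(X \right)} = -98 + X$
$u = -98900$ ($u = \left(\frac{1}{26 - 25} - \left(3 - 48\right)\right) \left(-2150\right) = \left(1^{-1} + \left(-3 + 48\right)\right) \left(-2150\right) = \left(1 + 45\right) \left(-2150\right) = 46 \left(-2150\right) = -98900$)
$- \frac{176240}{g{\left(-258 \right)}} + \frac{499582}{u} = - \frac{176240}{-98 - 258} + \frac{499582}{-98900} = - \frac{176240}{-356} + 499582 \left(- \frac{1}{98900}\right) = \left(-176240\right) \left(- \frac{1}{356}\right) - \frac{249791}{49450} = \frac{44060}{89} - \frac{249791}{49450} = \frac{2156535601}{4401050}$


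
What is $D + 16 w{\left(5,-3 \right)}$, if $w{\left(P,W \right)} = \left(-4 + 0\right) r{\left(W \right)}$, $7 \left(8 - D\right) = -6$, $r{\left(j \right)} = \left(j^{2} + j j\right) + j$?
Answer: $- \frac{6658}{7} \approx -951.14$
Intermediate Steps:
$r{\left(j \right)} = j + 2 j^{2}$ ($r{\left(j \right)} = \left(j^{2} + j^{2}\right) + j = 2 j^{2} + j = j + 2 j^{2}$)
$D = \frac{62}{7}$ ($D = 8 - - \frac{6}{7} = 8 + \frac{6}{7} = \frac{62}{7} \approx 8.8571$)
$w{\left(P,W \right)} = - 4 W \left(1 + 2 W\right)$ ($w{\left(P,W \right)} = \left(-4 + 0\right) W \left(1 + 2 W\right) = - 4 W \left(1 + 2 W\right)$)
$D + 16 w{\left(5,-3 \right)} = \frac{62}{7} + 16 \left(\left(-4\right) \left(-3\right) \left(1 + 2 \left(-3\right)\right)\right) = \frac{62}{7} + 16 \left(\left(-4\right) \left(-3\right) \left(1 - 6\right)\right) = \frac{62}{7} + 16 \left(\left(-4\right) \left(-3\right) \left(-5\right)\right) = \frac{62}{7} + 16 \left(-60\right) = \frac{62}{7} - 960 = - \frac{6658}{7}$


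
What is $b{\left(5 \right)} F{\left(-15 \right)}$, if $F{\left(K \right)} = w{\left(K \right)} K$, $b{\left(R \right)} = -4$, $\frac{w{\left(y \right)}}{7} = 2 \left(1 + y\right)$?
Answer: $-11760$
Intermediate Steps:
$w{\left(y \right)} = 14 + 14 y$ ($w{\left(y \right)} = 7 \cdot 2 \left(1 + y\right) = 7 \left(2 + 2 y\right) = 14 + 14 y$)
$F{\left(K \right)} = K \left(14 + 14 K\right)$ ($F{\left(K \right)} = \left(14 + 14 K\right) K = K \left(14 + 14 K\right)$)
$b{\left(5 \right)} F{\left(-15 \right)} = - 4 \cdot 14 \left(-15\right) \left(1 - 15\right) = - 4 \cdot 14 \left(-15\right) \left(-14\right) = \left(-4\right) 2940 = -11760$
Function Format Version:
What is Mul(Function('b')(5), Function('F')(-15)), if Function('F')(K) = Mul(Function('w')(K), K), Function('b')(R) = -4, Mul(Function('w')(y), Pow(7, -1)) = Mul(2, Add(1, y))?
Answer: -11760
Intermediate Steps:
Function('w')(y) = Add(14, Mul(14, y)) (Function('w')(y) = Mul(7, Mul(2, Add(1, y))) = Mul(7, Add(2, Mul(2, y))) = Add(14, Mul(14, y)))
Function('F')(K) = Mul(K, Add(14, Mul(14, K))) (Function('F')(K) = Mul(Add(14, Mul(14, K)), K) = Mul(K, Add(14, Mul(14, K))))
Mul(Function('b')(5), Function('F')(-15)) = Mul(-4, Mul(14, -15, Add(1, -15))) = Mul(-4, Mul(14, -15, -14)) = Mul(-4, 2940) = -11760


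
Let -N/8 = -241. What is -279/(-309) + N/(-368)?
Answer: -20545/4738 ≈ -4.3362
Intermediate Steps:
N = 1928 (N = -8*(-241) = 1928)
-279/(-309) + N/(-368) = -279/(-309) + 1928/(-368) = -279*(-1/309) + 1928*(-1/368) = 93/103 - 241/46 = -20545/4738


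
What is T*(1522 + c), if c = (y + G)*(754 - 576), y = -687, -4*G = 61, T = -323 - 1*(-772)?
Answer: -110883693/2 ≈ -5.5442e+7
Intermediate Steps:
T = 449 (T = -323 + 772 = 449)
G = -61/4 (G = -¼*61 = -61/4 ≈ -15.250)
c = -250001/2 (c = (-687 - 61/4)*(754 - 576) = -2809/4*178 = -250001/2 ≈ -1.2500e+5)
T*(1522 + c) = 449*(1522 - 250001/2) = 449*(-246957/2) = -110883693/2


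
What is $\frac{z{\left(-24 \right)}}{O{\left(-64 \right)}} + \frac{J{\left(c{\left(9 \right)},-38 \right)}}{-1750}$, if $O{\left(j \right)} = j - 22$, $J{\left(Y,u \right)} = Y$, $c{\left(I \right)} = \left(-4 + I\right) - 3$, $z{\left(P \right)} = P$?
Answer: $\frac{10457}{37625} \approx 0.27793$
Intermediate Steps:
$c{\left(I \right)} = -7 + I$
$O{\left(j \right)} = -22 + j$
$\frac{z{\left(-24 \right)}}{O{\left(-64 \right)}} + \frac{J{\left(c{\left(9 \right)},-38 \right)}}{-1750} = - \frac{24}{-22 - 64} + \frac{-7 + 9}{-1750} = - \frac{24}{-86} + 2 \left(- \frac{1}{1750}\right) = \left(-24\right) \left(- \frac{1}{86}\right) - \frac{1}{875} = \frac{12}{43} - \frac{1}{875} = \frac{10457}{37625}$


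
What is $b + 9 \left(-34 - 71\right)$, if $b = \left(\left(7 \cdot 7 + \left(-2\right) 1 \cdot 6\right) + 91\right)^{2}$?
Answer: $15439$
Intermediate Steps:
$b = 16384$ ($b = \left(\left(49 - 12\right) + 91\right)^{2} = \left(37 + 91\right)^{2} = 128^{2} = 16384$)
$b + 9 \left(-34 - 71\right) = 16384 + 9 \left(-34 - 71\right) = 16384 + 9 \left(-105\right) = 16384 - 945 = 15439$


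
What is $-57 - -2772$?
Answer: $2715$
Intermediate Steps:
$-57 - -2772 = -57 + 2772 = 2715$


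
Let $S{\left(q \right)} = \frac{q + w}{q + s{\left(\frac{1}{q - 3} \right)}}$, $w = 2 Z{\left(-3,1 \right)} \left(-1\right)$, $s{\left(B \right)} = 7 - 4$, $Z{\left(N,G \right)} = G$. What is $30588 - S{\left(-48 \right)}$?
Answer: $\frac{275282}{9} \approx 30587.0$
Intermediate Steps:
$s{\left(B \right)} = 3$ ($s{\left(B \right)} = 7 - 4 = 3$)
$w = -2$ ($w = 2 \cdot 1 \left(-1\right) = 2 \left(-1\right) = -2$)
$S{\left(q \right)} = \frac{-2 + q}{3 + q}$ ($S{\left(q \right)} = \frac{q - 2}{q + 3} = \frac{-2 + q}{3 + q}$)
$30588 - S{\left(-48 \right)} = 30588 - \frac{-2 - 48}{3 - 48} = 30588 - \frac{1}{-45} \left(-50\right) = 30588 - \left(- \frac{1}{45}\right) \left(-50\right) = 30588 - \frac{10}{9} = \frac{275282}{9}$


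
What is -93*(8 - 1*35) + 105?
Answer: 2616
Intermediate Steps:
-93*(8 - 1*35) + 105 = -93*(8 - 35) + 105 = -93*(-27) + 105 = 2511 + 105 = 2616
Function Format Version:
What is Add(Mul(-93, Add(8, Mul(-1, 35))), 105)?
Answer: 2616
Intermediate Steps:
Add(Mul(-93, Add(8, Mul(-1, 35))), 105) = Add(Mul(-93, Add(8, -35)), 105) = Add(Mul(-93, -27), 105) = Add(2511, 105) = 2616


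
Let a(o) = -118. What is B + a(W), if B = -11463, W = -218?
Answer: -11581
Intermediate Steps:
B + a(W) = -11463 - 118 = -11581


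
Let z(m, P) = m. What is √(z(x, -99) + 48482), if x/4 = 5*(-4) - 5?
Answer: √48382 ≈ 219.96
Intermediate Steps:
x = -100 (x = 4*(5*(-4) - 5) = 4*(-20 - 5) = 4*(-25) = -100)
√(z(x, -99) + 48482) = √(-100 + 48482) = √48382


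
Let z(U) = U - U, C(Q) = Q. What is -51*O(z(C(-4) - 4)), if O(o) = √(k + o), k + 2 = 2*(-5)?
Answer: -102*I*√3 ≈ -176.67*I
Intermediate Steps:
z(U) = 0
k = -12 (k = -2 + 2*(-5) = -2 - 10 = -12)
O(o) = √(-12 + o)
-51*O(z(C(-4) - 4)) = -51*√(-12 + 0) = -102*I*√3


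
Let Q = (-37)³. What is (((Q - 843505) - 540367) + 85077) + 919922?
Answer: -429526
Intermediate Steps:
Q = -50653
(((Q - 843505) - 540367) + 85077) + 919922 = (((-50653 - 843505) - 540367) + 85077) + 919922 = ((-894158 - 540367) + 85077) + 919922 = (-1434525 + 85077) + 919922 = -1349448 + 919922 = -429526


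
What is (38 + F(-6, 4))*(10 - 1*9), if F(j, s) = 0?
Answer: 38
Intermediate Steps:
(38 + F(-6, 4))*(10 - 1*9) = (38 + 0)*(10 - 1*9) = 38*(10 - 9) = 38*1 = 38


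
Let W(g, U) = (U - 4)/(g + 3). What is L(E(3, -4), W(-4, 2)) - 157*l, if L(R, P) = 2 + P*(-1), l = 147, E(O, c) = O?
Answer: -23079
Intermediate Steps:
W(g, U) = (-4 + U)/(3 + g)
L(R, P) = 2 - P
L(E(3, -4), W(-4, 2)) - 157*l = (2 - (-4 + 2)/(3 - 4)) - 157*147 = (2 - (-2)/(-1)) - 23079 = (2 - (-1)*(-2)) - 23079 = (2 - 1*2) - 23079 = (2 - 2) - 23079 = 0 - 23079 = -23079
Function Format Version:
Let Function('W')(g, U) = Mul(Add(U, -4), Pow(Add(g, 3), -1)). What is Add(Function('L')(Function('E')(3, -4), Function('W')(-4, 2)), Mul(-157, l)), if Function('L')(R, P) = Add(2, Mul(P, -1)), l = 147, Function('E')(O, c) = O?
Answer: -23079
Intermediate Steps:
Function('W')(g, U) = Mul(Pow(Add(3, g), -1), Add(-4, U)) (Function('W')(g, U) = Mul(Add(-4, U), Pow(Add(3, g), -1)) = Mul(Pow(Add(3, g), -1), Add(-4, U)))
Function('L')(R, P) = Add(2, Mul(-1, P))
Add(Function('L')(Function('E')(3, -4), Function('W')(-4, 2)), Mul(-157, l)) = Add(Add(2, Mul(-1, Mul(Pow(Add(3, -4), -1), Add(-4, 2)))), Mul(-157, 147)) = Add(Add(2, Mul(-1, Mul(Pow(-1, -1), -2))), -23079) = Add(Add(2, Mul(-1, Mul(-1, -2))), -23079) = Add(Add(2, Mul(-1, 2)), -23079) = Add(Add(2, -2), -23079) = Add(0, -23079) = -23079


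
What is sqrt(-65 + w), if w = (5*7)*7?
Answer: 6*sqrt(5) ≈ 13.416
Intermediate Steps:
w = 245 (w = 35*7 = 245)
sqrt(-65 + w) = sqrt(-65 + 245) = sqrt(180) = 6*sqrt(5)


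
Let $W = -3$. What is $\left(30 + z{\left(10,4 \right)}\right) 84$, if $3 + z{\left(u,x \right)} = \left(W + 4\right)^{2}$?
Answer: $2352$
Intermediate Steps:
$z{\left(u,x \right)} = -2$ ($z{\left(u,x \right)} = -3 + \left(-3 + 4\right)^{2} = -3 + 1^{2} = -3 + 1 = -2$)
$\left(30 + z{\left(10,4 \right)}\right) 84 = \left(30 - 2\right) 84 = 28 \cdot 84 = 2352$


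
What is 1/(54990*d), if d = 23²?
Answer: 1/29089710 ≈ 3.4376e-8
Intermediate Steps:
d = 529
1/(54990*d) = 1/(54990*529) = (1/54990)*(1/529) = 1/29089710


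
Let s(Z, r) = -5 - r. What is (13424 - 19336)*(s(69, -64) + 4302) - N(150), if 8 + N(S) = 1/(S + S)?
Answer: -7734667201/300 ≈ -2.5782e+7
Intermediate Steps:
N(S) = -8 + 1/(2*S) (N(S) = -8 + 1/(S + S) = -8 + 1/(2*S))
(13424 - 19336)*(s(69, -64) + 4302) - N(150) = (13424 - 19336)*((-5 - 1*(-64)) + 4302) - (-8 + (1/2)/150) = -5912*((-5 + 64) + 4302) - (-8 + (1/2)*(1/150)) = -5912*(59 + 4302) - (-8 + 1/300) = -5912*4361 - 1*(-2399/300) = -25782232 + 2399/300 = -7734667201/300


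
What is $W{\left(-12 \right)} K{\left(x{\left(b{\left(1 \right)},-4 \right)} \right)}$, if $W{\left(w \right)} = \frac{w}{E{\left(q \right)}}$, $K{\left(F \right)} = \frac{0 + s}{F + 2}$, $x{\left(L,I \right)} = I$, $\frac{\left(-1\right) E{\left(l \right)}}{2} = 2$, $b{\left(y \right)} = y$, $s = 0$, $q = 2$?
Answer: $0$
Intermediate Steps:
$E{\left(l \right)} = -4$ ($E{\left(l \right)} = \left(-2\right) 2 = -4$)
$K{\left(F \right)} = 0$ ($K{\left(F \right)} = \frac{0 + 0}{F + 2} = \frac{0}{2 + F} = 0$)
$W{\left(w \right)} = - \frac{w}{4}$ ($W{\left(w \right)} = \frac{w}{-4} = w \left(- \frac{1}{4}\right) = - \frac{w}{4}$)
$W{\left(-12 \right)} K{\left(x{\left(b{\left(1 \right)},-4 \right)} \right)} = \left(- \frac{1}{4}\right) \left(-12\right) 0 = 3 \cdot 0 = 0$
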